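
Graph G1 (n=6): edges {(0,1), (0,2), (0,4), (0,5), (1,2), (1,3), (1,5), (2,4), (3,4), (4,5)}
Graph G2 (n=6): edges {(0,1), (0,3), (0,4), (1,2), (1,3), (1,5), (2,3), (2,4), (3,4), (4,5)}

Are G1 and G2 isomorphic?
Yes, isomorphic

The graphs are isomorphic.
One valid mapping φ: V(G1) → V(G2): 0→3, 1→1, 2→0, 3→5, 4→4, 5→2

Verify φ preserves adjacency — for each edge of G1, its image is an edge of G2:
  (0,1) → (φ(0),φ(1)) = (1,3) ∈ E(G2) ✓
  (0,2) → (φ(0),φ(2)) = (0,3) ∈ E(G2) ✓
  (0,4) → (φ(0),φ(4)) = (3,4) ∈ E(G2) ✓
  (0,5) → (φ(0),φ(5)) = (2,3) ∈ E(G2) ✓
  (1,2) → (φ(1),φ(2)) = (0,1) ∈ E(G2) ✓
  (1,3) → (φ(1),φ(3)) = (1,5) ∈ E(G2) ✓
  (1,5) → (φ(1),φ(5)) = (1,2) ∈ E(G2) ✓
  (2,4) → (φ(2),φ(4)) = (0,4) ∈ E(G2) ✓
  (3,4) → (φ(3),φ(4)) = (4,5) ∈ E(G2) ✓
  (4,5) → (φ(4),φ(5)) = (2,4) ∈ E(G2) ✓
All 10 edges of G1 map to edges of G2, and |E(G1)| = |E(G2)| = 10, so φ is a bijection on edges as well as vertices. Hence G1 ≅ G2.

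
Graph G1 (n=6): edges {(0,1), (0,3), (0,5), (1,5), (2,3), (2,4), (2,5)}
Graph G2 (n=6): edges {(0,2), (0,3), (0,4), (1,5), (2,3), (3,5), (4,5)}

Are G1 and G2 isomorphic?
Yes, isomorphic

The graphs are isomorphic.
One valid mapping φ: V(G1) → V(G2): 0→0, 1→2, 2→5, 3→4, 4→1, 5→3

Verify φ preserves adjacency — for each edge of G1, its image is an edge of G2:
  (0,1) → (φ(0),φ(1)) = (0,2) ∈ E(G2) ✓
  (0,3) → (φ(0),φ(3)) = (0,4) ∈ E(G2) ✓
  (0,5) → (φ(0),φ(5)) = (0,3) ∈ E(G2) ✓
  (1,5) → (φ(1),φ(5)) = (2,3) ∈ E(G2) ✓
  (2,3) → (φ(2),φ(3)) = (4,5) ∈ E(G2) ✓
  (2,4) → (φ(2),φ(4)) = (1,5) ∈ E(G2) ✓
  (2,5) → (φ(2),φ(5)) = (3,5) ∈ E(G2) ✓
All 7 edges of G1 map to edges of G2, and |E(G1)| = |E(G2)| = 7, so φ is a bijection on edges as well as vertices. Hence G1 ≅ G2.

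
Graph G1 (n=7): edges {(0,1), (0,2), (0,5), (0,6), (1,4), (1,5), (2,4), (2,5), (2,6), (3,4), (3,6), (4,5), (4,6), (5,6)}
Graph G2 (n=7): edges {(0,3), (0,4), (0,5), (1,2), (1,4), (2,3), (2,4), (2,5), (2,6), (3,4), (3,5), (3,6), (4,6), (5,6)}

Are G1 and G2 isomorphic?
Yes, isomorphic

The graphs are isomorphic.
One valid mapping φ: V(G1) → V(G2): 0→5, 1→0, 2→6, 3→1, 4→4, 5→3, 6→2

Verify φ preserves adjacency — for each edge of G1, its image is an edge of G2:
  (0,1) → (φ(0),φ(1)) = (0,5) ∈ E(G2) ✓
  (0,2) → (φ(0),φ(2)) = (5,6) ∈ E(G2) ✓
  (0,5) → (φ(0),φ(5)) = (3,5) ∈ E(G2) ✓
  (0,6) → (φ(0),φ(6)) = (2,5) ∈ E(G2) ✓
  (1,4) → (φ(1),φ(4)) = (0,4) ∈ E(G2) ✓
  (1,5) → (φ(1),φ(5)) = (0,3) ∈ E(G2) ✓
  (2,4) → (φ(2),φ(4)) = (4,6) ∈ E(G2) ✓
  (2,5) → (φ(2),φ(5)) = (3,6) ∈ E(G2) ✓
  (2,6) → (φ(2),φ(6)) = (2,6) ∈ E(G2) ✓
  (3,4) → (φ(3),φ(4)) = (1,4) ∈ E(G2) ✓
  (3,6) → (φ(3),φ(6)) = (1,2) ∈ E(G2) ✓
  (4,5) → (φ(4),φ(5)) = (3,4) ∈ E(G2) ✓
  (4,6) → (φ(4),φ(6)) = (2,4) ∈ E(G2) ✓
  (5,6) → (φ(5),φ(6)) = (2,3) ∈ E(G2) ✓
All 14 edges of G1 map to edges of G2, and |E(G1)| = |E(G2)| = 14, so φ is a bijection on edges as well as vertices. Hence G1 ≅ G2.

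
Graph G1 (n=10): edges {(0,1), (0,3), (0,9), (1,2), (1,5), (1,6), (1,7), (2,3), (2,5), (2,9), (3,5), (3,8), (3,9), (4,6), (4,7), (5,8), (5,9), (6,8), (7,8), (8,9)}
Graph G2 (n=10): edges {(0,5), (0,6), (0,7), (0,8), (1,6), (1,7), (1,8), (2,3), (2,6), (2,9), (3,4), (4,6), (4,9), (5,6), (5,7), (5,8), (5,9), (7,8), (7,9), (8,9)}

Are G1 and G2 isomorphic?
Yes, isomorphic

The graphs are isomorphic.
One valid mapping φ: V(G1) → V(G2): 0→1, 1→6, 2→0, 3→7, 4→3, 5→5, 6→4, 7→2, 8→9, 9→8

Verify φ preserves adjacency — for each edge of G1, its image is an edge of G2:
  (0,1) → (φ(0),φ(1)) = (1,6) ∈ E(G2) ✓
  (0,3) → (φ(0),φ(3)) = (1,7) ∈ E(G2) ✓
  (0,9) → (φ(0),φ(9)) = (1,8) ∈ E(G2) ✓
  (1,2) → (φ(1),φ(2)) = (0,6) ∈ E(G2) ✓
  (1,5) → (φ(1),φ(5)) = (5,6) ∈ E(G2) ✓
  (1,6) → (φ(1),φ(6)) = (4,6) ∈ E(G2) ✓
  (1,7) → (φ(1),φ(7)) = (2,6) ∈ E(G2) ✓
  (2,3) → (φ(2),φ(3)) = (0,7) ∈ E(G2) ✓
  (2,5) → (φ(2),φ(5)) = (0,5) ∈ E(G2) ✓
  (2,9) → (φ(2),φ(9)) = (0,8) ∈ E(G2) ✓
  (3,5) → (φ(3),φ(5)) = (5,7) ∈ E(G2) ✓
  (3,8) → (φ(3),φ(8)) = (7,9) ∈ E(G2) ✓
  (3,9) → (φ(3),φ(9)) = (7,8) ∈ E(G2) ✓
  (4,6) → (φ(4),φ(6)) = (3,4) ∈ E(G2) ✓
  (4,7) → (φ(4),φ(7)) = (2,3) ∈ E(G2) ✓
  (5,8) → (φ(5),φ(8)) = (5,9) ∈ E(G2) ✓
  (5,9) → (φ(5),φ(9)) = (5,8) ∈ E(G2) ✓
  (6,8) → (φ(6),φ(8)) = (4,9) ∈ E(G2) ✓
  (7,8) → (φ(7),φ(8)) = (2,9) ∈ E(G2) ✓
  (8,9) → (φ(8),φ(9)) = (8,9) ∈ E(G2) ✓
All 20 edges of G1 map to edges of G2, and |E(G1)| = |E(G2)| = 20, so φ is a bijection on edges as well as vertices. Hence G1 ≅ G2.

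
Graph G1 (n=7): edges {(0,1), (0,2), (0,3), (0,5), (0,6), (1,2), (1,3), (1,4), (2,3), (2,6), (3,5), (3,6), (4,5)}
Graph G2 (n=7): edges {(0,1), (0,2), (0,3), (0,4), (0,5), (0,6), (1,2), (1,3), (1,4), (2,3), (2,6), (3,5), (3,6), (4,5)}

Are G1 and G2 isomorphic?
No, not isomorphic

The graphs are NOT isomorphic.

Counting edges: G1 has 13 edge(s); G2 has 14 edge(s).
Edge count is an isomorphism invariant (a bijection on vertices induces a bijection on edges), so differing edge counts rule out isomorphism.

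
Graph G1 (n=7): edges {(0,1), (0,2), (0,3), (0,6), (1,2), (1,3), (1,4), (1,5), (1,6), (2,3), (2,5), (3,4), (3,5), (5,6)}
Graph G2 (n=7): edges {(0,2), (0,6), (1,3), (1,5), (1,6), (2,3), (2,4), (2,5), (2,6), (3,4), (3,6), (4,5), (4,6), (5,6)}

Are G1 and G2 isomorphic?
Yes, isomorphic

The graphs are isomorphic.
One valid mapping φ: V(G1) → V(G2): 0→3, 1→6, 2→4, 3→2, 4→0, 5→5, 6→1

Verify φ preserves adjacency — for each edge of G1, its image is an edge of G2:
  (0,1) → (φ(0),φ(1)) = (3,6) ∈ E(G2) ✓
  (0,2) → (φ(0),φ(2)) = (3,4) ∈ E(G2) ✓
  (0,3) → (φ(0),φ(3)) = (2,3) ∈ E(G2) ✓
  (0,6) → (φ(0),φ(6)) = (1,3) ∈ E(G2) ✓
  (1,2) → (φ(1),φ(2)) = (4,6) ∈ E(G2) ✓
  (1,3) → (φ(1),φ(3)) = (2,6) ∈ E(G2) ✓
  (1,4) → (φ(1),φ(4)) = (0,6) ∈ E(G2) ✓
  (1,5) → (φ(1),φ(5)) = (5,6) ∈ E(G2) ✓
  (1,6) → (φ(1),φ(6)) = (1,6) ∈ E(G2) ✓
  (2,3) → (φ(2),φ(3)) = (2,4) ∈ E(G2) ✓
  (2,5) → (φ(2),φ(5)) = (4,5) ∈ E(G2) ✓
  (3,4) → (φ(3),φ(4)) = (0,2) ∈ E(G2) ✓
  (3,5) → (φ(3),φ(5)) = (2,5) ∈ E(G2) ✓
  (5,6) → (φ(5),φ(6)) = (1,5) ∈ E(G2) ✓
All 14 edges of G1 map to edges of G2, and |E(G1)| = |E(G2)| = 14, so φ is a bijection on edges as well as vertices. Hence G1 ≅ G2.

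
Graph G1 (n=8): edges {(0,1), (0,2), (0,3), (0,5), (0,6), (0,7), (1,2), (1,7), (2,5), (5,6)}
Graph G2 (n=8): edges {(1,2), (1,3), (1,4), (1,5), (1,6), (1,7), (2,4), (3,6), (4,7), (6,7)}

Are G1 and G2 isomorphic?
Yes, isomorphic

The graphs are isomorphic.
One valid mapping φ: V(G1) → V(G2): 0→1, 1→6, 2→7, 3→5, 4→0, 5→4, 6→2, 7→3

Verify φ preserves adjacency — for each edge of G1, its image is an edge of G2:
  (0,1) → (φ(0),φ(1)) = (1,6) ∈ E(G2) ✓
  (0,2) → (φ(0),φ(2)) = (1,7) ∈ E(G2) ✓
  (0,3) → (φ(0),φ(3)) = (1,5) ∈ E(G2) ✓
  (0,5) → (φ(0),φ(5)) = (1,4) ∈ E(G2) ✓
  (0,6) → (φ(0),φ(6)) = (1,2) ∈ E(G2) ✓
  (0,7) → (φ(0),φ(7)) = (1,3) ∈ E(G2) ✓
  (1,2) → (φ(1),φ(2)) = (6,7) ∈ E(G2) ✓
  (1,7) → (φ(1),φ(7)) = (3,6) ∈ E(G2) ✓
  (2,5) → (φ(2),φ(5)) = (4,7) ∈ E(G2) ✓
  (5,6) → (φ(5),φ(6)) = (2,4) ∈ E(G2) ✓
All 10 edges of G1 map to edges of G2, and |E(G1)| = |E(G2)| = 10, so φ is a bijection on edges as well as vertices. Hence G1 ≅ G2.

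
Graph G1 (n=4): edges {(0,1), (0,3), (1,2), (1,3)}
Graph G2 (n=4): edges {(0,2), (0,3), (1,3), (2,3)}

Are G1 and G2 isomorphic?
Yes, isomorphic

The graphs are isomorphic.
One valid mapping φ: V(G1) → V(G2): 0→0, 1→3, 2→1, 3→2

Verify φ preserves adjacency — for each edge of G1, its image is an edge of G2:
  (0,1) → (φ(0),φ(1)) = (0,3) ∈ E(G2) ✓
  (0,3) → (φ(0),φ(3)) = (0,2) ∈ E(G2) ✓
  (1,2) → (φ(1),φ(2)) = (1,3) ∈ E(G2) ✓
  (1,3) → (φ(1),φ(3)) = (2,3) ∈ E(G2) ✓
All 4 edges of G1 map to edges of G2, and |E(G1)| = |E(G2)| = 4, so φ is a bijection on edges as well as vertices. Hence G1 ≅ G2.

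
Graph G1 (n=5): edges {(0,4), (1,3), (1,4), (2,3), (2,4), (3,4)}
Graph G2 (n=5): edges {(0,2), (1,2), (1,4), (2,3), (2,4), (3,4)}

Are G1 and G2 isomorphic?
Yes, isomorphic

The graphs are isomorphic.
One valid mapping φ: V(G1) → V(G2): 0→0, 1→1, 2→3, 3→4, 4→2

Verify φ preserves adjacency — for each edge of G1, its image is an edge of G2:
  (0,4) → (φ(0),φ(4)) = (0,2) ∈ E(G2) ✓
  (1,3) → (φ(1),φ(3)) = (1,4) ∈ E(G2) ✓
  (1,4) → (φ(1),φ(4)) = (1,2) ∈ E(G2) ✓
  (2,3) → (φ(2),φ(3)) = (3,4) ∈ E(G2) ✓
  (2,4) → (φ(2),φ(4)) = (2,3) ∈ E(G2) ✓
  (3,4) → (φ(3),φ(4)) = (2,4) ∈ E(G2) ✓
All 6 edges of G1 map to edges of G2, and |E(G1)| = |E(G2)| = 6, so φ is a bijection on edges as well as vertices. Hence G1 ≅ G2.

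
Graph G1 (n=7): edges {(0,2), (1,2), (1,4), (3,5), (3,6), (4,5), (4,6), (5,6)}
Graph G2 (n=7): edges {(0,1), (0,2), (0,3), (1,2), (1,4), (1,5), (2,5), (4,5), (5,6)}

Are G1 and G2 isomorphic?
No, not isomorphic

The graphs are NOT isomorphic.

Degrees in G1: deg(0)=1, deg(1)=2, deg(2)=2, deg(3)=2, deg(4)=3, deg(5)=3, deg(6)=3.
Sorted degree sequence of G1: [3, 3, 3, 2, 2, 2, 1].
Degrees in G2: deg(0)=3, deg(1)=4, deg(2)=3, deg(3)=1, deg(4)=2, deg(5)=4, deg(6)=1.
Sorted degree sequence of G2: [4, 4, 3, 3, 2, 1, 1].
The (sorted) degree sequence is an isomorphism invariant, so since G1 and G2 have different degree sequences they cannot be isomorphic.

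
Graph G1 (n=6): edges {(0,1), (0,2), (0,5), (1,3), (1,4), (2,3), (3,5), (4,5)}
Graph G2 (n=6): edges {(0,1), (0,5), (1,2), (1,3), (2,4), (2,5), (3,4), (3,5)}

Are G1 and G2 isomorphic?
Yes, isomorphic

The graphs are isomorphic.
One valid mapping φ: V(G1) → V(G2): 0→5, 1→3, 2→0, 3→1, 4→4, 5→2

Verify φ preserves adjacency — for each edge of G1, its image is an edge of G2:
  (0,1) → (φ(0),φ(1)) = (3,5) ∈ E(G2) ✓
  (0,2) → (φ(0),φ(2)) = (0,5) ∈ E(G2) ✓
  (0,5) → (φ(0),φ(5)) = (2,5) ∈ E(G2) ✓
  (1,3) → (φ(1),φ(3)) = (1,3) ∈ E(G2) ✓
  (1,4) → (φ(1),φ(4)) = (3,4) ∈ E(G2) ✓
  (2,3) → (φ(2),φ(3)) = (0,1) ∈ E(G2) ✓
  (3,5) → (φ(3),φ(5)) = (1,2) ∈ E(G2) ✓
  (4,5) → (φ(4),φ(5)) = (2,4) ∈ E(G2) ✓
All 8 edges of G1 map to edges of G2, and |E(G1)| = |E(G2)| = 8, so φ is a bijection on edges as well as vertices. Hence G1 ≅ G2.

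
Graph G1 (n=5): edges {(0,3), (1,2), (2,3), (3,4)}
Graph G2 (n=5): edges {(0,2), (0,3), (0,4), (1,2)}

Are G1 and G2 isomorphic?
Yes, isomorphic

The graphs are isomorphic.
One valid mapping φ: V(G1) → V(G2): 0→3, 1→1, 2→2, 3→0, 4→4

Verify φ preserves adjacency — for each edge of G1, its image is an edge of G2:
  (0,3) → (φ(0),φ(3)) = (0,3) ∈ E(G2) ✓
  (1,2) → (φ(1),φ(2)) = (1,2) ∈ E(G2) ✓
  (2,3) → (φ(2),φ(3)) = (0,2) ∈ E(G2) ✓
  (3,4) → (φ(3),φ(4)) = (0,4) ∈ E(G2) ✓
All 4 edges of G1 map to edges of G2, and |E(G1)| = |E(G2)| = 4, so φ is a bijection on edges as well as vertices. Hence G1 ≅ G2.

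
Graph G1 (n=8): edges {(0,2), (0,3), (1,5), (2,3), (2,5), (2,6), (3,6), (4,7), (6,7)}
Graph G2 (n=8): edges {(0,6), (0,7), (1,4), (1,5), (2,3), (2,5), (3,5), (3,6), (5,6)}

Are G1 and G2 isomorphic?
Yes, isomorphic

The graphs are isomorphic.
One valid mapping φ: V(G1) → V(G2): 0→2, 1→4, 2→5, 3→3, 4→7, 5→1, 6→6, 7→0

Verify φ preserves adjacency — for each edge of G1, its image is an edge of G2:
  (0,2) → (φ(0),φ(2)) = (2,5) ∈ E(G2) ✓
  (0,3) → (φ(0),φ(3)) = (2,3) ∈ E(G2) ✓
  (1,5) → (φ(1),φ(5)) = (1,4) ∈ E(G2) ✓
  (2,3) → (φ(2),φ(3)) = (3,5) ∈ E(G2) ✓
  (2,5) → (φ(2),φ(5)) = (1,5) ∈ E(G2) ✓
  (2,6) → (φ(2),φ(6)) = (5,6) ∈ E(G2) ✓
  (3,6) → (φ(3),φ(6)) = (3,6) ∈ E(G2) ✓
  (4,7) → (φ(4),φ(7)) = (0,7) ∈ E(G2) ✓
  (6,7) → (φ(6),φ(7)) = (0,6) ∈ E(G2) ✓
All 9 edges of G1 map to edges of G2, and |E(G1)| = |E(G2)| = 9, so φ is a bijection on edges as well as vertices. Hence G1 ≅ G2.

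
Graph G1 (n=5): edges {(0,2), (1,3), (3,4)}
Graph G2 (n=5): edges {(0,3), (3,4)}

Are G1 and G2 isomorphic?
No, not isomorphic

The graphs are NOT isomorphic.

Degrees in G1: deg(0)=1, deg(1)=1, deg(2)=1, deg(3)=2, deg(4)=1.
Sorted degree sequence of G1: [2, 1, 1, 1, 1].
Degrees in G2: deg(0)=1, deg(1)=0, deg(2)=0, deg(3)=2, deg(4)=1.
Sorted degree sequence of G2: [2, 1, 1, 0, 0].
The (sorted) degree sequence is an isomorphism invariant, so since G1 and G2 have different degree sequences they cannot be isomorphic.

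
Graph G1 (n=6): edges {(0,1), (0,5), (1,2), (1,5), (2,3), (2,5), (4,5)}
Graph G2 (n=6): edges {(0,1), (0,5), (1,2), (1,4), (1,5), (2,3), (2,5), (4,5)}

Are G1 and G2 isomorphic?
No, not isomorphic

The graphs are NOT isomorphic.

Counting edges: G1 has 7 edge(s); G2 has 8 edge(s).
Edge count is an isomorphism invariant (a bijection on vertices induces a bijection on edges), so differing edge counts rule out isomorphism.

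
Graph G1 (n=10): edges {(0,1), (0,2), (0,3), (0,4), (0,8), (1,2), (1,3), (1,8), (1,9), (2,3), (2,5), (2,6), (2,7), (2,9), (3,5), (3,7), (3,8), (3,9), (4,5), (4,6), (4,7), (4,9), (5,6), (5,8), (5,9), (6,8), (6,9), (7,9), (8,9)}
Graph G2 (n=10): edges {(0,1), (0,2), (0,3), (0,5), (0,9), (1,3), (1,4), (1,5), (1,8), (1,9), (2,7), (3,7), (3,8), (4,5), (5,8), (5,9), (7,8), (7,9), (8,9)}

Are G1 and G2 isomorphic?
No, not isomorphic

The graphs are NOT isomorphic.

Degrees in G1: deg(0)=5, deg(1)=5, deg(2)=7, deg(3)=7, deg(4)=5, deg(5)=6, deg(6)=5, deg(7)=4, deg(8)=6, deg(9)=8.
Sorted degree sequence of G1: [8, 7, 7, 6, 6, 5, 5, 5, 5, 4].
Degrees in G2: deg(0)=5, deg(1)=6, deg(2)=2, deg(3)=4, deg(4)=2, deg(5)=5, deg(6)=0, deg(7)=4, deg(8)=5, deg(9)=5.
Sorted degree sequence of G2: [6, 5, 5, 5, 5, 4, 4, 2, 2, 0].
The (sorted) degree sequence is an isomorphism invariant, so since G1 and G2 have different degree sequences they cannot be isomorphic.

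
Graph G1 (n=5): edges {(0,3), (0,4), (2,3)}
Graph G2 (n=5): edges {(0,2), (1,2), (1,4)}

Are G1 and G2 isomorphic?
Yes, isomorphic

The graphs are isomorphic.
One valid mapping φ: V(G1) → V(G2): 0→1, 1→3, 2→0, 3→2, 4→4

Verify φ preserves adjacency — for each edge of G1, its image is an edge of G2:
  (0,3) → (φ(0),φ(3)) = (1,2) ∈ E(G2) ✓
  (0,4) → (φ(0),φ(4)) = (1,4) ∈ E(G2) ✓
  (2,3) → (φ(2),φ(3)) = (0,2) ∈ E(G2) ✓
All 3 edges of G1 map to edges of G2, and |E(G1)| = |E(G2)| = 3, so φ is a bijection on edges as well as vertices. Hence G1 ≅ G2.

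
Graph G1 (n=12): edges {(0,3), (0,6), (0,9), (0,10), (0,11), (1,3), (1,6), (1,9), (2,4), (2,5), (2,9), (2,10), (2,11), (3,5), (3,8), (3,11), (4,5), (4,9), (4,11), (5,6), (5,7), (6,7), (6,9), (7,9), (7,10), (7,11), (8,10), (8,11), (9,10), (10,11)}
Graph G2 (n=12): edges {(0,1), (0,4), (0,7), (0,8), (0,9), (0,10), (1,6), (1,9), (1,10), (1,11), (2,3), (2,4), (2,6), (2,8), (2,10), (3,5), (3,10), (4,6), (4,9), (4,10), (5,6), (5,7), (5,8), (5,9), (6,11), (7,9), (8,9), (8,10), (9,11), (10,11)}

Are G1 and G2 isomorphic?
Yes, isomorphic

The graphs are isomorphic.
One valid mapping φ: V(G1) → V(G2): 0→8, 1→3, 2→1, 3→5, 4→11, 5→6, 6→2, 7→4, 8→7, 9→10, 10→0, 11→9

Verify φ preserves adjacency — for each edge of G1, its image is an edge of G2:
  (0,3) → (φ(0),φ(3)) = (5,8) ∈ E(G2) ✓
  (0,6) → (φ(0),φ(6)) = (2,8) ∈ E(G2) ✓
  (0,9) → (φ(0),φ(9)) = (8,10) ∈ E(G2) ✓
  (0,10) → (φ(0),φ(10)) = (0,8) ∈ E(G2) ✓
  (0,11) → (φ(0),φ(11)) = (8,9) ∈ E(G2) ✓
  (1,3) → (φ(1),φ(3)) = (3,5) ∈ E(G2) ✓
  (1,6) → (φ(1),φ(6)) = (2,3) ∈ E(G2) ✓
  (1,9) → (φ(1),φ(9)) = (3,10) ∈ E(G2) ✓
  (2,4) → (φ(2),φ(4)) = (1,11) ∈ E(G2) ✓
  (2,5) → (φ(2),φ(5)) = (1,6) ∈ E(G2) ✓
  (2,9) → (φ(2),φ(9)) = (1,10) ∈ E(G2) ✓
  (2,10) → (φ(2),φ(10)) = (0,1) ∈ E(G2) ✓
  (2,11) → (φ(2),φ(11)) = (1,9) ∈ E(G2) ✓
  (3,5) → (φ(3),φ(5)) = (5,6) ∈ E(G2) ✓
  (3,8) → (φ(3),φ(8)) = (5,7) ∈ E(G2) ✓
  (3,11) → (φ(3),φ(11)) = (5,9) ∈ E(G2) ✓
  (4,5) → (φ(4),φ(5)) = (6,11) ∈ E(G2) ✓
  (4,9) → (φ(4),φ(9)) = (10,11) ∈ E(G2) ✓
  (4,11) → (φ(4),φ(11)) = (9,11) ∈ E(G2) ✓
  (5,6) → (φ(5),φ(6)) = (2,6) ∈ E(G2) ✓
  (5,7) → (φ(5),φ(7)) = (4,6) ∈ E(G2) ✓
  (6,7) → (φ(6),φ(7)) = (2,4) ∈ E(G2) ✓
  (6,9) → (φ(6),φ(9)) = (2,10) ∈ E(G2) ✓
  (7,9) → (φ(7),φ(9)) = (4,10) ∈ E(G2) ✓
  (7,10) → (φ(7),φ(10)) = (0,4) ∈ E(G2) ✓
  (7,11) → (φ(7),φ(11)) = (4,9) ∈ E(G2) ✓
  (8,10) → (φ(8),φ(10)) = (0,7) ∈ E(G2) ✓
  (8,11) → (φ(8),φ(11)) = (7,9) ∈ E(G2) ✓
  (9,10) → (φ(9),φ(10)) = (0,10) ∈ E(G2) ✓
  (10,11) → (φ(10),φ(11)) = (0,9) ∈ E(G2) ✓
All 30 edges of G1 map to edges of G2, and |E(G1)| = |E(G2)| = 30, so φ is a bijection on edges as well as vertices. Hence G1 ≅ G2.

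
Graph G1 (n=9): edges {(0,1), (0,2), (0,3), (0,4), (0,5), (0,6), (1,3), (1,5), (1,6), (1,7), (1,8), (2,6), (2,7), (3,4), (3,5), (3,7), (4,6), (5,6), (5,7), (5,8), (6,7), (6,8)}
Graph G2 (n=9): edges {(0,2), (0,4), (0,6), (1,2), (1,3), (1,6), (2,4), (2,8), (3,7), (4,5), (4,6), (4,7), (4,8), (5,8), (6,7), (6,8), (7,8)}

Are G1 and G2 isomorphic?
No, not isomorphic

The graphs are NOT isomorphic.

Degrees in G1: deg(0)=6, deg(1)=6, deg(2)=3, deg(3)=5, deg(4)=3, deg(5)=6, deg(6)=7, deg(7)=5, deg(8)=3.
Sorted degree sequence of G1: [7, 6, 6, 6, 5, 5, 3, 3, 3].
Degrees in G2: deg(0)=3, deg(1)=3, deg(2)=4, deg(3)=2, deg(4)=6, deg(5)=2, deg(6)=5, deg(7)=4, deg(8)=5.
Sorted degree sequence of G2: [6, 5, 5, 4, 4, 3, 3, 2, 2].
The (sorted) degree sequence is an isomorphism invariant, so since G1 and G2 have different degree sequences they cannot be isomorphic.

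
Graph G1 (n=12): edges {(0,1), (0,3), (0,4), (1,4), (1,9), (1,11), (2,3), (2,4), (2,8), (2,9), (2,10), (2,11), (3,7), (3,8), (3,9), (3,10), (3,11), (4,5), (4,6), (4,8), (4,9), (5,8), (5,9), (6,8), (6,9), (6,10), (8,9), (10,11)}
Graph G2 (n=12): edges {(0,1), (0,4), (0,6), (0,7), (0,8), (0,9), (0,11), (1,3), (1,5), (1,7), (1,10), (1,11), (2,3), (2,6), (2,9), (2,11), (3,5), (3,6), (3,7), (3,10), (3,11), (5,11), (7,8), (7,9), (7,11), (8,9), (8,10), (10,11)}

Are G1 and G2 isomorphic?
Yes, isomorphic

The graphs are isomorphic.
One valid mapping φ: V(G1) → V(G2): 0→6, 1→2, 2→7, 3→0, 4→3, 5→5, 6→10, 7→4, 8→1, 9→11, 10→8, 11→9

Verify φ preserves adjacency — for each edge of G1, its image is an edge of G2:
  (0,1) → (φ(0),φ(1)) = (2,6) ∈ E(G2) ✓
  (0,3) → (φ(0),φ(3)) = (0,6) ∈ E(G2) ✓
  (0,4) → (φ(0),φ(4)) = (3,6) ∈ E(G2) ✓
  (1,4) → (φ(1),φ(4)) = (2,3) ∈ E(G2) ✓
  (1,9) → (φ(1),φ(9)) = (2,11) ∈ E(G2) ✓
  (1,11) → (φ(1),φ(11)) = (2,9) ∈ E(G2) ✓
  (2,3) → (φ(2),φ(3)) = (0,7) ∈ E(G2) ✓
  (2,4) → (φ(2),φ(4)) = (3,7) ∈ E(G2) ✓
  (2,8) → (φ(2),φ(8)) = (1,7) ∈ E(G2) ✓
  (2,9) → (φ(2),φ(9)) = (7,11) ∈ E(G2) ✓
  (2,10) → (φ(2),φ(10)) = (7,8) ∈ E(G2) ✓
  (2,11) → (φ(2),φ(11)) = (7,9) ∈ E(G2) ✓
  (3,7) → (φ(3),φ(7)) = (0,4) ∈ E(G2) ✓
  (3,8) → (φ(3),φ(8)) = (0,1) ∈ E(G2) ✓
  (3,9) → (φ(3),φ(9)) = (0,11) ∈ E(G2) ✓
  (3,10) → (φ(3),φ(10)) = (0,8) ∈ E(G2) ✓
  (3,11) → (φ(3),φ(11)) = (0,9) ∈ E(G2) ✓
  (4,5) → (φ(4),φ(5)) = (3,5) ∈ E(G2) ✓
  (4,6) → (φ(4),φ(6)) = (3,10) ∈ E(G2) ✓
  (4,8) → (φ(4),φ(8)) = (1,3) ∈ E(G2) ✓
  (4,9) → (φ(4),φ(9)) = (3,11) ∈ E(G2) ✓
  (5,8) → (φ(5),φ(8)) = (1,5) ∈ E(G2) ✓
  (5,9) → (φ(5),φ(9)) = (5,11) ∈ E(G2) ✓
  (6,8) → (φ(6),φ(8)) = (1,10) ∈ E(G2) ✓
  (6,9) → (φ(6),φ(9)) = (10,11) ∈ E(G2) ✓
  (6,10) → (φ(6),φ(10)) = (8,10) ∈ E(G2) ✓
  (8,9) → (φ(8),φ(9)) = (1,11) ∈ E(G2) ✓
  (10,11) → (φ(10),φ(11)) = (8,9) ∈ E(G2) ✓
All 28 edges of G1 map to edges of G2, and |E(G1)| = |E(G2)| = 28, so φ is a bijection on edges as well as vertices. Hence G1 ≅ G2.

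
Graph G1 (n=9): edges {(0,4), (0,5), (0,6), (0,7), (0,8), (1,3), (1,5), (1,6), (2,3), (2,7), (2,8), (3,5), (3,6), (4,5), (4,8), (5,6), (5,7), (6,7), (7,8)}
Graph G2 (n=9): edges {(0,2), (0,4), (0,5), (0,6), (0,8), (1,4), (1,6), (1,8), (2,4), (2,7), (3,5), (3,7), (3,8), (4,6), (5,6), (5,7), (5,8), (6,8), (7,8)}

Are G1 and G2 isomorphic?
Yes, isomorphic

The graphs are isomorphic.
One valid mapping φ: V(G1) → V(G2): 0→6, 1→3, 2→2, 3→7, 4→1, 5→8, 6→5, 7→0, 8→4

Verify φ preserves adjacency — for each edge of G1, its image is an edge of G2:
  (0,4) → (φ(0),φ(4)) = (1,6) ∈ E(G2) ✓
  (0,5) → (φ(0),φ(5)) = (6,8) ∈ E(G2) ✓
  (0,6) → (φ(0),φ(6)) = (5,6) ∈ E(G2) ✓
  (0,7) → (φ(0),φ(7)) = (0,6) ∈ E(G2) ✓
  (0,8) → (φ(0),φ(8)) = (4,6) ∈ E(G2) ✓
  (1,3) → (φ(1),φ(3)) = (3,7) ∈ E(G2) ✓
  (1,5) → (φ(1),φ(5)) = (3,8) ∈ E(G2) ✓
  (1,6) → (φ(1),φ(6)) = (3,5) ∈ E(G2) ✓
  (2,3) → (φ(2),φ(3)) = (2,7) ∈ E(G2) ✓
  (2,7) → (φ(2),φ(7)) = (0,2) ∈ E(G2) ✓
  (2,8) → (φ(2),φ(8)) = (2,4) ∈ E(G2) ✓
  (3,5) → (φ(3),φ(5)) = (7,8) ∈ E(G2) ✓
  (3,6) → (φ(3),φ(6)) = (5,7) ∈ E(G2) ✓
  (4,5) → (φ(4),φ(5)) = (1,8) ∈ E(G2) ✓
  (4,8) → (φ(4),φ(8)) = (1,4) ∈ E(G2) ✓
  (5,6) → (φ(5),φ(6)) = (5,8) ∈ E(G2) ✓
  (5,7) → (φ(5),φ(7)) = (0,8) ∈ E(G2) ✓
  (6,7) → (φ(6),φ(7)) = (0,5) ∈ E(G2) ✓
  (7,8) → (φ(7),φ(8)) = (0,4) ∈ E(G2) ✓
All 19 edges of G1 map to edges of G2, and |E(G1)| = |E(G2)| = 19, so φ is a bijection on edges as well as vertices. Hence G1 ≅ G2.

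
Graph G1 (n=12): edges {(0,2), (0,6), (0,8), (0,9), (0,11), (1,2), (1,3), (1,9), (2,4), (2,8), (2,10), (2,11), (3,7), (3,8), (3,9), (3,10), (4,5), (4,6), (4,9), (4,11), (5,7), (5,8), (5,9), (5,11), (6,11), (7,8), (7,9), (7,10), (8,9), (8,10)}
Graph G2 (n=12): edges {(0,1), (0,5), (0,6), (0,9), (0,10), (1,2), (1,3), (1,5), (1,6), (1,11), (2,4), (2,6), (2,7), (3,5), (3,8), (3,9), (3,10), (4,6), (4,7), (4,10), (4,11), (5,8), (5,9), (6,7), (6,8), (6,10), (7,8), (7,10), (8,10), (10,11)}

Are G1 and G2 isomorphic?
Yes, isomorphic

The graphs are isomorphic.
One valid mapping φ: V(G1) → V(G2): 0→0, 1→11, 2→1, 3→4, 4→3, 5→8, 6→9, 7→7, 8→6, 9→10, 10→2, 11→5

Verify φ preserves adjacency — for each edge of G1, its image is an edge of G2:
  (0,2) → (φ(0),φ(2)) = (0,1) ∈ E(G2) ✓
  (0,6) → (φ(0),φ(6)) = (0,9) ∈ E(G2) ✓
  (0,8) → (φ(0),φ(8)) = (0,6) ∈ E(G2) ✓
  (0,9) → (φ(0),φ(9)) = (0,10) ∈ E(G2) ✓
  (0,11) → (φ(0),φ(11)) = (0,5) ∈ E(G2) ✓
  (1,2) → (φ(1),φ(2)) = (1,11) ∈ E(G2) ✓
  (1,3) → (φ(1),φ(3)) = (4,11) ∈ E(G2) ✓
  (1,9) → (φ(1),φ(9)) = (10,11) ∈ E(G2) ✓
  (2,4) → (φ(2),φ(4)) = (1,3) ∈ E(G2) ✓
  (2,8) → (φ(2),φ(8)) = (1,6) ∈ E(G2) ✓
  (2,10) → (φ(2),φ(10)) = (1,2) ∈ E(G2) ✓
  (2,11) → (φ(2),φ(11)) = (1,5) ∈ E(G2) ✓
  (3,7) → (φ(3),φ(7)) = (4,7) ∈ E(G2) ✓
  (3,8) → (φ(3),φ(8)) = (4,6) ∈ E(G2) ✓
  (3,9) → (φ(3),φ(9)) = (4,10) ∈ E(G2) ✓
  (3,10) → (φ(3),φ(10)) = (2,4) ∈ E(G2) ✓
  (4,5) → (φ(4),φ(5)) = (3,8) ∈ E(G2) ✓
  (4,6) → (φ(4),φ(6)) = (3,9) ∈ E(G2) ✓
  (4,9) → (φ(4),φ(9)) = (3,10) ∈ E(G2) ✓
  (4,11) → (φ(4),φ(11)) = (3,5) ∈ E(G2) ✓
  (5,7) → (φ(5),φ(7)) = (7,8) ∈ E(G2) ✓
  (5,8) → (φ(5),φ(8)) = (6,8) ∈ E(G2) ✓
  (5,9) → (φ(5),φ(9)) = (8,10) ∈ E(G2) ✓
  (5,11) → (φ(5),φ(11)) = (5,8) ∈ E(G2) ✓
  (6,11) → (φ(6),φ(11)) = (5,9) ∈ E(G2) ✓
  (7,8) → (φ(7),φ(8)) = (6,7) ∈ E(G2) ✓
  (7,9) → (φ(7),φ(9)) = (7,10) ∈ E(G2) ✓
  (7,10) → (φ(7),φ(10)) = (2,7) ∈ E(G2) ✓
  (8,9) → (φ(8),φ(9)) = (6,10) ∈ E(G2) ✓
  (8,10) → (φ(8),φ(10)) = (2,6) ∈ E(G2) ✓
All 30 edges of G1 map to edges of G2, and |E(G1)| = |E(G2)| = 30, so φ is a bijection on edges as well as vertices. Hence G1 ≅ G2.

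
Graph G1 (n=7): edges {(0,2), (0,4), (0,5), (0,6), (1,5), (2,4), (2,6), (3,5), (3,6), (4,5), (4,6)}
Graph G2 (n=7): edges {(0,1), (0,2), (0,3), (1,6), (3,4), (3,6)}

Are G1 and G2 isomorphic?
No, not isomorphic

The graphs are NOT isomorphic.

Connected components of G1: 1 component(s) with vertex sets [[0, 1, 2, 3, 4, 5, 6]], sizes [7].
Connected components of G2: 2 component(s) with vertex sets [[5], [0, 1, 2, 3, 4, 6]], sizes [1, 6].
The number of connected components (and the multiset of component sizes) is an isomorphism invariant — an isomorphism maps each component of G1 bijectively onto a component of G2. Since G1 has 1 component(s) and G2 has 2, they cannot be isomorphic.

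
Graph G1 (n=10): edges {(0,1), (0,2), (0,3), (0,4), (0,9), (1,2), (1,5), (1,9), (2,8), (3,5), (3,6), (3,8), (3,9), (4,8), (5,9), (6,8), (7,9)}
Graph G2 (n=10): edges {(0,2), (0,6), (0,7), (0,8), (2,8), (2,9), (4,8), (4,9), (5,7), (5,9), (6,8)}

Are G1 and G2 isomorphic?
No, not isomorphic

The graphs are NOT isomorphic.

Connected components of G1: 1 component(s) with vertex sets [[0, 1, 2, 3, 4, 5, 6, 7, 8, 9]], sizes [10].
Connected components of G2: 3 component(s) with vertex sets [[1], [3], [0, 2, 4, 5, 6, 7, 8, 9]], sizes [1, 1, 8].
The number of connected components (and the multiset of component sizes) is an isomorphism invariant — an isomorphism maps each component of G1 bijectively onto a component of G2. Since G1 has 1 component(s) and G2 has 3, they cannot be isomorphic.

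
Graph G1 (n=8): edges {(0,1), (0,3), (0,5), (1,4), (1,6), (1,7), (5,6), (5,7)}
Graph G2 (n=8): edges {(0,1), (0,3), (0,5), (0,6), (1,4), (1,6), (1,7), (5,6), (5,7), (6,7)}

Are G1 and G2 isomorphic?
No, not isomorphic

The graphs are NOT isomorphic.

Counting edges: G1 has 8 edge(s); G2 has 10 edge(s).
Edge count is an isomorphism invariant (a bijection on vertices induces a bijection on edges), so differing edge counts rule out isomorphism.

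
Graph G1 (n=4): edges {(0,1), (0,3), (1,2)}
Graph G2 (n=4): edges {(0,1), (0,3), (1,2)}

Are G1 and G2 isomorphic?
Yes, isomorphic

The graphs are isomorphic.
One valid mapping φ: V(G1) → V(G2): 0→1, 1→0, 2→3, 3→2

Verify φ preserves adjacency — for each edge of G1, its image is an edge of G2:
  (0,1) → (φ(0),φ(1)) = (0,1) ∈ E(G2) ✓
  (0,3) → (φ(0),φ(3)) = (1,2) ∈ E(G2) ✓
  (1,2) → (φ(1),φ(2)) = (0,3) ∈ E(G2) ✓
All 3 edges of G1 map to edges of G2, and |E(G1)| = |E(G2)| = 3, so φ is a bijection on edges as well as vertices. Hence G1 ≅ G2.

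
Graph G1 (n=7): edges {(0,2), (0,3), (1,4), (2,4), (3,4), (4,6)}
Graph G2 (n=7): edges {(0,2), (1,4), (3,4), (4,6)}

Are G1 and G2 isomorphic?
No, not isomorphic

The graphs are NOT isomorphic.

Counting edges: G1 has 6 edge(s); G2 has 4 edge(s).
Edge count is an isomorphism invariant (a bijection on vertices induces a bijection on edges), so differing edge counts rule out isomorphism.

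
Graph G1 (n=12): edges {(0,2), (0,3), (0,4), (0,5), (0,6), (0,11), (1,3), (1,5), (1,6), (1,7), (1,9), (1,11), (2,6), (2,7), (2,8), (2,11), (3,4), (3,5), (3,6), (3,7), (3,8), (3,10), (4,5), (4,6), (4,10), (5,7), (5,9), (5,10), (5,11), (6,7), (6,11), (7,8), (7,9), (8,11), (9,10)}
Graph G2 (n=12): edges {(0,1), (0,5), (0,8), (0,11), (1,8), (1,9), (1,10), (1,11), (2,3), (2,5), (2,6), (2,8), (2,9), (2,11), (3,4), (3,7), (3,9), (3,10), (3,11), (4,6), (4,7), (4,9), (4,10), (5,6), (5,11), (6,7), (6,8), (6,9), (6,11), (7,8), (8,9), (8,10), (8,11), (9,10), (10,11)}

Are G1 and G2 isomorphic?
Yes, isomorphic

The graphs are isomorphic.
One valid mapping φ: V(G1) → V(G2): 0→10, 1→2, 2→4, 3→8, 4→1, 5→11, 6→9, 7→6, 8→7, 9→5, 10→0, 11→3

Verify φ preserves adjacency — for each edge of G1, its image is an edge of G2:
  (0,2) → (φ(0),φ(2)) = (4,10) ∈ E(G2) ✓
  (0,3) → (φ(0),φ(3)) = (8,10) ∈ E(G2) ✓
  (0,4) → (φ(0),φ(4)) = (1,10) ∈ E(G2) ✓
  (0,5) → (φ(0),φ(5)) = (10,11) ∈ E(G2) ✓
  (0,6) → (φ(0),φ(6)) = (9,10) ∈ E(G2) ✓
  (0,11) → (φ(0),φ(11)) = (3,10) ∈ E(G2) ✓
  (1,3) → (φ(1),φ(3)) = (2,8) ∈ E(G2) ✓
  (1,5) → (φ(1),φ(5)) = (2,11) ∈ E(G2) ✓
  (1,6) → (φ(1),φ(6)) = (2,9) ∈ E(G2) ✓
  (1,7) → (φ(1),φ(7)) = (2,6) ∈ E(G2) ✓
  (1,9) → (φ(1),φ(9)) = (2,5) ∈ E(G2) ✓
  (1,11) → (φ(1),φ(11)) = (2,3) ∈ E(G2) ✓
  (2,6) → (φ(2),φ(6)) = (4,9) ∈ E(G2) ✓
  (2,7) → (φ(2),φ(7)) = (4,6) ∈ E(G2) ✓
  (2,8) → (φ(2),φ(8)) = (4,7) ∈ E(G2) ✓
  (2,11) → (φ(2),φ(11)) = (3,4) ∈ E(G2) ✓
  (3,4) → (φ(3),φ(4)) = (1,8) ∈ E(G2) ✓
  (3,5) → (φ(3),φ(5)) = (8,11) ∈ E(G2) ✓
  (3,6) → (φ(3),φ(6)) = (8,9) ∈ E(G2) ✓
  (3,7) → (φ(3),φ(7)) = (6,8) ∈ E(G2) ✓
  (3,8) → (φ(3),φ(8)) = (7,8) ∈ E(G2) ✓
  (3,10) → (φ(3),φ(10)) = (0,8) ∈ E(G2) ✓
  (4,5) → (φ(4),φ(5)) = (1,11) ∈ E(G2) ✓
  (4,6) → (φ(4),φ(6)) = (1,9) ∈ E(G2) ✓
  (4,10) → (φ(4),φ(10)) = (0,1) ∈ E(G2) ✓
  (5,7) → (φ(5),φ(7)) = (6,11) ∈ E(G2) ✓
  (5,9) → (φ(5),φ(9)) = (5,11) ∈ E(G2) ✓
  (5,10) → (φ(5),φ(10)) = (0,11) ∈ E(G2) ✓
  (5,11) → (φ(5),φ(11)) = (3,11) ∈ E(G2) ✓
  (6,7) → (φ(6),φ(7)) = (6,9) ∈ E(G2) ✓
  (6,11) → (φ(6),φ(11)) = (3,9) ∈ E(G2) ✓
  (7,8) → (φ(7),φ(8)) = (6,7) ∈ E(G2) ✓
  (7,9) → (φ(7),φ(9)) = (5,6) ∈ E(G2) ✓
  (8,11) → (φ(8),φ(11)) = (3,7) ∈ E(G2) ✓
  (9,10) → (φ(9),φ(10)) = (0,5) ∈ E(G2) ✓
All 35 edges of G1 map to edges of G2, and |E(G1)| = |E(G2)| = 35, so φ is a bijection on edges as well as vertices. Hence G1 ≅ G2.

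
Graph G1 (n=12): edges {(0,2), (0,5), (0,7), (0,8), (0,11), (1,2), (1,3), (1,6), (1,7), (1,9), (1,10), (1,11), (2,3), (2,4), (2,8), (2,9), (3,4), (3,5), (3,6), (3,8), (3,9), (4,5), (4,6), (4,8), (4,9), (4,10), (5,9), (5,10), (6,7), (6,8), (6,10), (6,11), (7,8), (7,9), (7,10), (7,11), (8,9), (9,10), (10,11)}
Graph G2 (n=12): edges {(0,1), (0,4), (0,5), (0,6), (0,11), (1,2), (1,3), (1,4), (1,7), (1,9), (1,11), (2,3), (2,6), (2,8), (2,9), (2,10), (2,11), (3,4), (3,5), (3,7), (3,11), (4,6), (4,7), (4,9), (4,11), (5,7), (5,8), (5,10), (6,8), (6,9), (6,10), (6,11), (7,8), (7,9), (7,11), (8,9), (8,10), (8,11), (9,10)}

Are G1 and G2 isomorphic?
Yes, isomorphic

The graphs are isomorphic.
One valid mapping φ: V(G1) → V(G2): 0→5, 1→2, 2→3, 3→1, 4→4, 5→0, 6→9, 7→8, 8→7, 9→11, 10→6, 11→10

Verify φ preserves adjacency — for each edge of G1, its image is an edge of G2:
  (0,2) → (φ(0),φ(2)) = (3,5) ∈ E(G2) ✓
  (0,5) → (φ(0),φ(5)) = (0,5) ∈ E(G2) ✓
  (0,7) → (φ(0),φ(7)) = (5,8) ∈ E(G2) ✓
  (0,8) → (φ(0),φ(8)) = (5,7) ∈ E(G2) ✓
  (0,11) → (φ(0),φ(11)) = (5,10) ∈ E(G2) ✓
  (1,2) → (φ(1),φ(2)) = (2,3) ∈ E(G2) ✓
  (1,3) → (φ(1),φ(3)) = (1,2) ∈ E(G2) ✓
  (1,6) → (φ(1),φ(6)) = (2,9) ∈ E(G2) ✓
  (1,7) → (φ(1),φ(7)) = (2,8) ∈ E(G2) ✓
  (1,9) → (φ(1),φ(9)) = (2,11) ∈ E(G2) ✓
  (1,10) → (φ(1),φ(10)) = (2,6) ∈ E(G2) ✓
  (1,11) → (φ(1),φ(11)) = (2,10) ∈ E(G2) ✓
  (2,3) → (φ(2),φ(3)) = (1,3) ∈ E(G2) ✓
  (2,4) → (φ(2),φ(4)) = (3,4) ∈ E(G2) ✓
  (2,8) → (φ(2),φ(8)) = (3,7) ∈ E(G2) ✓
  (2,9) → (φ(2),φ(9)) = (3,11) ∈ E(G2) ✓
  (3,4) → (φ(3),φ(4)) = (1,4) ∈ E(G2) ✓
  (3,5) → (φ(3),φ(5)) = (0,1) ∈ E(G2) ✓
  (3,6) → (φ(3),φ(6)) = (1,9) ∈ E(G2) ✓
  (3,8) → (φ(3),φ(8)) = (1,7) ∈ E(G2) ✓
  (3,9) → (φ(3),φ(9)) = (1,11) ∈ E(G2) ✓
  (4,5) → (φ(4),φ(5)) = (0,4) ∈ E(G2) ✓
  (4,6) → (φ(4),φ(6)) = (4,9) ∈ E(G2) ✓
  (4,8) → (φ(4),φ(8)) = (4,7) ∈ E(G2) ✓
  (4,9) → (φ(4),φ(9)) = (4,11) ∈ E(G2) ✓
  (4,10) → (φ(4),φ(10)) = (4,6) ∈ E(G2) ✓
  (5,9) → (φ(5),φ(9)) = (0,11) ∈ E(G2) ✓
  (5,10) → (φ(5),φ(10)) = (0,6) ∈ E(G2) ✓
  (6,7) → (φ(6),φ(7)) = (8,9) ∈ E(G2) ✓
  (6,8) → (φ(6),φ(8)) = (7,9) ∈ E(G2) ✓
  (6,10) → (φ(6),φ(10)) = (6,9) ∈ E(G2) ✓
  (6,11) → (φ(6),φ(11)) = (9,10) ∈ E(G2) ✓
  (7,8) → (φ(7),φ(8)) = (7,8) ∈ E(G2) ✓
  (7,9) → (φ(7),φ(9)) = (8,11) ∈ E(G2) ✓
  (7,10) → (φ(7),φ(10)) = (6,8) ∈ E(G2) ✓
  (7,11) → (φ(7),φ(11)) = (8,10) ∈ E(G2) ✓
  (8,9) → (φ(8),φ(9)) = (7,11) ∈ E(G2) ✓
  (9,10) → (φ(9),φ(10)) = (6,11) ∈ E(G2) ✓
  (10,11) → (φ(10),φ(11)) = (6,10) ∈ E(G2) ✓
All 39 edges of G1 map to edges of G2, and |E(G1)| = |E(G2)| = 39, so φ is a bijection on edges as well as vertices. Hence G1 ≅ G2.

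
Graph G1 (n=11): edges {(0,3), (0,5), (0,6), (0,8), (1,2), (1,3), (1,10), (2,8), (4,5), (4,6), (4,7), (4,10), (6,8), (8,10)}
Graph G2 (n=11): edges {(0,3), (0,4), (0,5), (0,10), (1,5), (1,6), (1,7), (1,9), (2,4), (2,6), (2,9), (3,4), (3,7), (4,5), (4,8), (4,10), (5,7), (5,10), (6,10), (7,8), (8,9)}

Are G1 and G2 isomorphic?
No, not isomorphic

The graphs are NOT isomorphic.

Counting triangles (3-cliques): G1 has 1, G2 has 6.
Triangle count is an isomorphism invariant, so differing triangle counts rule out isomorphism.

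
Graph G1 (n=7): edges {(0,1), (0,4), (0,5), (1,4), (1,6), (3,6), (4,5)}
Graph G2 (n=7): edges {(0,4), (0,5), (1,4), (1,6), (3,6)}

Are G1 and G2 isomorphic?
No, not isomorphic

The graphs are NOT isomorphic.

Counting edges: G1 has 7 edge(s); G2 has 5 edge(s).
Edge count is an isomorphism invariant (a bijection on vertices induces a bijection on edges), so differing edge counts rule out isomorphism.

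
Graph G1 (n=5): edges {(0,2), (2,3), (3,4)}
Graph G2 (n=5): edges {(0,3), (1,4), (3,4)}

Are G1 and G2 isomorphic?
Yes, isomorphic

The graphs are isomorphic.
One valid mapping φ: V(G1) → V(G2): 0→0, 1→2, 2→3, 3→4, 4→1

Verify φ preserves adjacency — for each edge of G1, its image is an edge of G2:
  (0,2) → (φ(0),φ(2)) = (0,3) ∈ E(G2) ✓
  (2,3) → (φ(2),φ(3)) = (3,4) ∈ E(G2) ✓
  (3,4) → (φ(3),φ(4)) = (1,4) ∈ E(G2) ✓
All 3 edges of G1 map to edges of G2, and |E(G1)| = |E(G2)| = 3, so φ is a bijection on edges as well as vertices. Hence G1 ≅ G2.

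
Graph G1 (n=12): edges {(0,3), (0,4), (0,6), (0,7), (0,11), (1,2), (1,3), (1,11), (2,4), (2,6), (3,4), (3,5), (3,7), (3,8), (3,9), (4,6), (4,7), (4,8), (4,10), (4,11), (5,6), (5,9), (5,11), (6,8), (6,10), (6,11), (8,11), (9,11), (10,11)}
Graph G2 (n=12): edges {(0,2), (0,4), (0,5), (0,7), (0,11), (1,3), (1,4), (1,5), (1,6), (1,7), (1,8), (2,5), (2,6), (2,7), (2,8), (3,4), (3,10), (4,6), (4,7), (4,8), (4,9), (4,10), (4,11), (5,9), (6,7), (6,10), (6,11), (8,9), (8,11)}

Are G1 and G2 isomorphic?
No, not isomorphic

The graphs are NOT isomorphic.

Counting triangles (3-cliques): G1 has 19, G2 has 16.
Triangle count is an isomorphism invariant, so differing triangle counts rule out isomorphism.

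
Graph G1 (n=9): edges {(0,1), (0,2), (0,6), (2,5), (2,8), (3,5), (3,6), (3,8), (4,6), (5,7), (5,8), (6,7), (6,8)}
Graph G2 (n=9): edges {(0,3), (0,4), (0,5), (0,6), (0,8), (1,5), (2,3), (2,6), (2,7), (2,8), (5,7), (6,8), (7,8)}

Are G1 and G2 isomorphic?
Yes, isomorphic

The graphs are isomorphic.
One valid mapping φ: V(G1) → V(G2): 0→5, 1→1, 2→7, 3→6, 4→4, 5→2, 6→0, 7→3, 8→8

Verify φ preserves adjacency — for each edge of G1, its image is an edge of G2:
  (0,1) → (φ(0),φ(1)) = (1,5) ∈ E(G2) ✓
  (0,2) → (φ(0),φ(2)) = (5,7) ∈ E(G2) ✓
  (0,6) → (φ(0),φ(6)) = (0,5) ∈ E(G2) ✓
  (2,5) → (φ(2),φ(5)) = (2,7) ∈ E(G2) ✓
  (2,8) → (φ(2),φ(8)) = (7,8) ∈ E(G2) ✓
  (3,5) → (φ(3),φ(5)) = (2,6) ∈ E(G2) ✓
  (3,6) → (φ(3),φ(6)) = (0,6) ∈ E(G2) ✓
  (3,8) → (φ(3),φ(8)) = (6,8) ∈ E(G2) ✓
  (4,6) → (φ(4),φ(6)) = (0,4) ∈ E(G2) ✓
  (5,7) → (φ(5),φ(7)) = (2,3) ∈ E(G2) ✓
  (5,8) → (φ(5),φ(8)) = (2,8) ∈ E(G2) ✓
  (6,7) → (φ(6),φ(7)) = (0,3) ∈ E(G2) ✓
  (6,8) → (φ(6),φ(8)) = (0,8) ∈ E(G2) ✓
All 13 edges of G1 map to edges of G2, and |E(G1)| = |E(G2)| = 13, so φ is a bijection on edges as well as vertices. Hence G1 ≅ G2.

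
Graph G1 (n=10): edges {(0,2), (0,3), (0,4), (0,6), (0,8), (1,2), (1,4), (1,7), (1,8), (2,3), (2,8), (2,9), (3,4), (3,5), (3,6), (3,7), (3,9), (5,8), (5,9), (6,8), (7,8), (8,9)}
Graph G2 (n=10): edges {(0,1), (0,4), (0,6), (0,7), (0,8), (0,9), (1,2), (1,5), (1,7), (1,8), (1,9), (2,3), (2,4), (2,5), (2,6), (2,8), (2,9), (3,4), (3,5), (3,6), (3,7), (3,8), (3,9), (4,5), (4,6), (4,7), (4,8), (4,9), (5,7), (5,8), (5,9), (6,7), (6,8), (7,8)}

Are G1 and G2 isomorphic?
No, not isomorphic

The graphs are NOT isomorphic.

Degrees in G1: deg(0)=5, deg(1)=4, deg(2)=5, deg(3)=7, deg(4)=3, deg(5)=3, deg(6)=3, deg(7)=3, deg(8)=7, deg(9)=4.
Sorted degree sequence of G1: [7, 7, 5, 5, 4, 4, 3, 3, 3, 3].
Degrees in G2: deg(0)=6, deg(1)=6, deg(2)=7, deg(3)=7, deg(4)=8, deg(5)=7, deg(6)=6, deg(7)=7, deg(8)=8, deg(9)=6.
Sorted degree sequence of G2: [8, 8, 7, 7, 7, 7, 6, 6, 6, 6].
The (sorted) degree sequence is an isomorphism invariant, so since G1 and G2 have different degree sequences they cannot be isomorphic.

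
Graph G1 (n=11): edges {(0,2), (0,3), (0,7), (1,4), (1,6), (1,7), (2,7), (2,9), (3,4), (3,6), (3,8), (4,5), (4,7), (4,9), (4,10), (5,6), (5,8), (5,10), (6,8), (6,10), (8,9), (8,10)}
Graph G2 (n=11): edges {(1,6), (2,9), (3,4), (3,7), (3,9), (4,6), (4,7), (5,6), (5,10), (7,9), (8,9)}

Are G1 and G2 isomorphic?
No, not isomorphic

The graphs are NOT isomorphic.

Connected components of G1: 1 component(s) with vertex sets [[0, 1, 2, 3, 4, 5, 6, 7, 8, 9, 10]], sizes [11].
Connected components of G2: 2 component(s) with vertex sets [[0], [1, 2, 3, 4, 5, 6, 7, 8, 9, 10]], sizes [1, 10].
The number of connected components (and the multiset of component sizes) is an isomorphism invariant — an isomorphism maps each component of G1 bijectively onto a component of G2. Since G1 has 1 component(s) and G2 has 2, they cannot be isomorphic.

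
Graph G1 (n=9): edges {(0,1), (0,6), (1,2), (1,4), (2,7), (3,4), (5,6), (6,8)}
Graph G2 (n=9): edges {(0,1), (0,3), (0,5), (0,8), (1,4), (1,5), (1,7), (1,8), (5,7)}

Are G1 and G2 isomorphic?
No, not isomorphic

The graphs are NOT isomorphic.

Degrees in G1: deg(0)=2, deg(1)=3, deg(2)=2, deg(3)=1, deg(4)=2, deg(5)=1, deg(6)=3, deg(7)=1, deg(8)=1.
Sorted degree sequence of G1: [3, 3, 2, 2, 2, 1, 1, 1, 1].
Degrees in G2: deg(0)=4, deg(1)=5, deg(2)=0, deg(3)=1, deg(4)=1, deg(5)=3, deg(6)=0, deg(7)=2, deg(8)=2.
Sorted degree sequence of G2: [5, 4, 3, 2, 2, 1, 1, 0, 0].
The (sorted) degree sequence is an isomorphism invariant, so since G1 and G2 have different degree sequences they cannot be isomorphic.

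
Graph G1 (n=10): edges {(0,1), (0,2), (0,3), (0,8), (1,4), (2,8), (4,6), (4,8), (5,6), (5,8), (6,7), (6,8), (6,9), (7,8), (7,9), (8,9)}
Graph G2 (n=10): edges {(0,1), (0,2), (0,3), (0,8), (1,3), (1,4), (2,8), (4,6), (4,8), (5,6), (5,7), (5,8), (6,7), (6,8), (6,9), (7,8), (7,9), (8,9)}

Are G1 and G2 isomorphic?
No, not isomorphic

The graphs are NOT isomorphic.

Counting edges: G1 has 16 edge(s); G2 has 18 edge(s).
Edge count is an isomorphism invariant (a bijection on vertices induces a bijection on edges), so differing edge counts rule out isomorphism.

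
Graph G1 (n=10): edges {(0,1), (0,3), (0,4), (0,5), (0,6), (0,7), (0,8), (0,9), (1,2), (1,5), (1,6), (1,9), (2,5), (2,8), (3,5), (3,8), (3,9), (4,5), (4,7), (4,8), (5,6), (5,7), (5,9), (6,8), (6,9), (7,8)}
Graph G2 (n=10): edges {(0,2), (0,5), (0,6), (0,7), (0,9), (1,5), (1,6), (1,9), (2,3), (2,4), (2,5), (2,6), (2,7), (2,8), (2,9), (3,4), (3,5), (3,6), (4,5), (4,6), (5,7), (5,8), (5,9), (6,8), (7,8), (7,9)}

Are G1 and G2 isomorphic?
Yes, isomorphic

The graphs are isomorphic.
One valid mapping φ: V(G1) → V(G2): 0→2, 1→9, 2→1, 3→8, 4→3, 5→5, 6→0, 7→4, 8→6, 9→7

Verify φ preserves adjacency — for each edge of G1, its image is an edge of G2:
  (0,1) → (φ(0),φ(1)) = (2,9) ∈ E(G2) ✓
  (0,3) → (φ(0),φ(3)) = (2,8) ∈ E(G2) ✓
  (0,4) → (φ(0),φ(4)) = (2,3) ∈ E(G2) ✓
  (0,5) → (φ(0),φ(5)) = (2,5) ∈ E(G2) ✓
  (0,6) → (φ(0),φ(6)) = (0,2) ∈ E(G2) ✓
  (0,7) → (φ(0),φ(7)) = (2,4) ∈ E(G2) ✓
  (0,8) → (φ(0),φ(8)) = (2,6) ∈ E(G2) ✓
  (0,9) → (φ(0),φ(9)) = (2,7) ∈ E(G2) ✓
  (1,2) → (φ(1),φ(2)) = (1,9) ∈ E(G2) ✓
  (1,5) → (φ(1),φ(5)) = (5,9) ∈ E(G2) ✓
  (1,6) → (φ(1),φ(6)) = (0,9) ∈ E(G2) ✓
  (1,9) → (φ(1),φ(9)) = (7,9) ∈ E(G2) ✓
  (2,5) → (φ(2),φ(5)) = (1,5) ∈ E(G2) ✓
  (2,8) → (φ(2),φ(8)) = (1,6) ∈ E(G2) ✓
  (3,5) → (φ(3),φ(5)) = (5,8) ∈ E(G2) ✓
  (3,8) → (φ(3),φ(8)) = (6,8) ∈ E(G2) ✓
  (3,9) → (φ(3),φ(9)) = (7,8) ∈ E(G2) ✓
  (4,5) → (φ(4),φ(5)) = (3,5) ∈ E(G2) ✓
  (4,7) → (φ(4),φ(7)) = (3,4) ∈ E(G2) ✓
  (4,8) → (φ(4),φ(8)) = (3,6) ∈ E(G2) ✓
  (5,6) → (φ(5),φ(6)) = (0,5) ∈ E(G2) ✓
  (5,7) → (φ(5),φ(7)) = (4,5) ∈ E(G2) ✓
  (5,9) → (φ(5),φ(9)) = (5,7) ∈ E(G2) ✓
  (6,8) → (φ(6),φ(8)) = (0,6) ∈ E(G2) ✓
  (6,9) → (φ(6),φ(9)) = (0,7) ∈ E(G2) ✓
  (7,8) → (φ(7),φ(8)) = (4,6) ∈ E(G2) ✓
All 26 edges of G1 map to edges of G2, and |E(G1)| = |E(G2)| = 26, so φ is a bijection on edges as well as vertices. Hence G1 ≅ G2.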